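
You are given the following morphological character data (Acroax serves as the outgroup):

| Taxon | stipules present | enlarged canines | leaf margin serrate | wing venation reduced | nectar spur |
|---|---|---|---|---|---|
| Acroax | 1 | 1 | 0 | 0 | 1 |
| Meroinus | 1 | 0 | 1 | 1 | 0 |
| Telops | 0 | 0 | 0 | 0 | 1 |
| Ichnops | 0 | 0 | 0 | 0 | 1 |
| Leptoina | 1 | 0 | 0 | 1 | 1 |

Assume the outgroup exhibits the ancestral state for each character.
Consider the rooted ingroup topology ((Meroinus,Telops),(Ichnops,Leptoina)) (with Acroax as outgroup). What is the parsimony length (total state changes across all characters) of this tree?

Map each character onto ((Meroinus,Telops),(Ichnops,Leptoina)) (rooted by Acroax) and count the minimum state changes it requires (Fitch parsimony):
stipules present: 2; enlarged canines: 1; leaf margin serrate: 1; wing venation reduced: 2; nectar spur: 1.
Total tree length = 7.

7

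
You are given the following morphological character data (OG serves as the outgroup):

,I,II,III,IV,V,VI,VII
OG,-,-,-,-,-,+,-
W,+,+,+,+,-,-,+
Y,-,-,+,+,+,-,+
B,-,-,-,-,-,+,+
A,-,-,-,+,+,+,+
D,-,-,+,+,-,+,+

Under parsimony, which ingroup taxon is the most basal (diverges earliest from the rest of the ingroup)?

B

Character polarity is set by the outgroup: the derived state is whichever differs from the outgroup's state, so for VI the derived state is '-', and for the remaining characters it is '+'.
I: derived state '+' in W only — an autapomorphy, so it tells us nothing about relationships among taxa.
II (derived state '+') is unique to W (autapomorphy; uninformative for grouping).
Only D, W, and Y show the derived state '+' for III, supporting them as a clade.
Only A, D, W, and Y show the derived state '+' for IV, supporting them as a clade.
V groups A and Y, which is incompatible with the clades supported by the remaining characters; treating it as convergent (homoplasy) costs fewer steps than any alternative tree.
VI (derived state '-') is shared by W and Y — a synapomorphy uniting that clade.
All ingroup taxa share the derived state '+' for VII; it defines the ingroup but does not resolve relationships within it.
Most parsimonious ingroup topology: ((((W,Y),D),A),B).
B is sister to the clade containing all other ingroup taxa, so it is the earliest-diverging (most basal) ingroup lineage.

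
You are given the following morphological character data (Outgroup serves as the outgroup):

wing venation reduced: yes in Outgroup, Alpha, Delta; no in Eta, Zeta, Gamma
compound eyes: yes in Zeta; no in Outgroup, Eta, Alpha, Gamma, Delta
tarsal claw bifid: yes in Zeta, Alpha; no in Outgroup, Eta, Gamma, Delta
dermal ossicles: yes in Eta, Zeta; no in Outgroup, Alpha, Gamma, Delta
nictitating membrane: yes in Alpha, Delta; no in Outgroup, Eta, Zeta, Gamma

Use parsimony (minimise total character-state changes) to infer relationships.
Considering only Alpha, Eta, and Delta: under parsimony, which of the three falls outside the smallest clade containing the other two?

Eta

Character polarity is set by the outgroup: the derived state is whichever differs from the outgroup's state, so for wing venation reduced the derived state is 'no', and for the remaining characters it is 'yes'.
wing venation reduced (derived state 'no') is shared by Eta, Gamma, and Zeta — a synapomorphy uniting that clade.
compound eyes: derived state 'yes' in Zeta only — an autapomorphy, so it tells us nothing about relationships among taxa.
tarsal claw bifid (state 'yes') occurs in Alpha and Zeta but conflicts with the nesting implied by the other characters — most parsimoniously interpreted as homoplasy.
dermal ossicles: derived state 'yes' in Eta and Zeta only — synapomorphy for {Eta, Zeta}.
Only Alpha and Delta show the derived state 'yes' for nictitating membrane, supporting them as a clade.
Most parsimonious ingroup topology: (((Eta,Zeta),Gamma),(Alpha,Delta)).
Delta and Alpha share a more recent common ancestor with each other than either does with Eta, so Eta is the least closely related of the three.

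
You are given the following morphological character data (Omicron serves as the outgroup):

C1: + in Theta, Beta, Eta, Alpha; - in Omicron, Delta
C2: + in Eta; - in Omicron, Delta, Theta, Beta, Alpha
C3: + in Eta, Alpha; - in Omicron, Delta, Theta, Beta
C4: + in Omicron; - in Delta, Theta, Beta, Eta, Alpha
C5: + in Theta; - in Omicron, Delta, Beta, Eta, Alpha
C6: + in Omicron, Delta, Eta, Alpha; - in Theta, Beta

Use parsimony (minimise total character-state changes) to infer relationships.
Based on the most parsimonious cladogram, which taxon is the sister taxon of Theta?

Beta

Character polarity is set by the outgroup: the derived state is whichever differs from the outgroup's state, so for C4, C6 the derived state is '-', and for the remaining characters it is '+'.
C1 (derived state '+') is shared by Alpha, Beta, Eta, and Theta — a synapomorphy uniting that clade.
C2 (derived state '+') is unique to Eta (autapomorphy; uninformative for grouping).
Only Alpha and Eta show the derived state '+' for C3, supporting them as a clade.
All ingroup taxa share the derived state '-' for C4; it defines the ingroup but does not resolve relationships within it.
C5 (derived state '+') is unique to Theta (autapomorphy; uninformative for grouping).
C6 (derived state '-') is shared by Beta and Theta — a synapomorphy uniting that clade.
Most parsimonious ingroup topology: (Delta,((Theta,Beta),(Eta,Alpha))).
Theta and Beta form a cherry on this tree, so they are sister taxa.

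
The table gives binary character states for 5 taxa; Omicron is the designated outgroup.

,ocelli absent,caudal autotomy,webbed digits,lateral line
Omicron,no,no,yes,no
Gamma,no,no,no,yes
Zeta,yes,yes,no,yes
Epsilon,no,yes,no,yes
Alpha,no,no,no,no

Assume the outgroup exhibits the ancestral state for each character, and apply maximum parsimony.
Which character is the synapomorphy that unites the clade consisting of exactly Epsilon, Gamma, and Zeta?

lateral line

Character polarity is set by the outgroup: the derived state is whichever differs from the outgroup's state, so for webbed digits the derived state is 'no', and for the remaining characters it is 'yes'.
ocelli absent: derived state 'yes' in Zeta only — an autapomorphy, so it tells us nothing about relationships among taxa.
Only Epsilon and Zeta show the derived state 'yes' for caudal autotomy, supporting them as a clade.
All ingroup taxa share the derived state 'no' for webbed digits; it defines the ingroup but does not resolve relationships within it.
lateral line: derived state 'yes' in Epsilon, Gamma, and Zeta only — synapomorphy for {Epsilon, Gamma, Zeta}.
Most parsimonious ingroup topology: ((Gamma,(Zeta,Epsilon)),Alpha).
The clade {Epsilon, Gamma, Zeta} is supported by lateral line: its derived state 'yes' occurs in exactly those taxa and in no other taxon (including the outgroup).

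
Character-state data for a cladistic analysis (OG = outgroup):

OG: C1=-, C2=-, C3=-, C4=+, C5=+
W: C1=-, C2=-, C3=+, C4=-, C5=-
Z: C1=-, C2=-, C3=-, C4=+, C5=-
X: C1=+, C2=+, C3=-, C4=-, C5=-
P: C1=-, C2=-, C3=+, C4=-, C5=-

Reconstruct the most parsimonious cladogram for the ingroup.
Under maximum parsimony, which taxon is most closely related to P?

Character polarity is set by the outgroup: the derived state is whichever differs from the outgroup's state, so for C4, C5 the derived state is '-', and for the remaining characters it is '+'.
C1: derived state '+' in X only — an autapomorphy, so it tells us nothing about relationships among taxa.
C2 (derived state '+') is unique to X (autapomorphy; uninformative for grouping).
C3: derived state '+' in P and W only — synapomorphy for {P, W}.
C4 (derived state '-') is shared by P, W, and X — a synapomorphy uniting that clade.
All ingroup taxa share the derived state '-' for C5; it defines the ingroup but does not resolve relationships within it.
Most parsimonious ingroup topology: (((W,P),X),Z).
P and W form a cherry on this tree, so they are sister taxa.

W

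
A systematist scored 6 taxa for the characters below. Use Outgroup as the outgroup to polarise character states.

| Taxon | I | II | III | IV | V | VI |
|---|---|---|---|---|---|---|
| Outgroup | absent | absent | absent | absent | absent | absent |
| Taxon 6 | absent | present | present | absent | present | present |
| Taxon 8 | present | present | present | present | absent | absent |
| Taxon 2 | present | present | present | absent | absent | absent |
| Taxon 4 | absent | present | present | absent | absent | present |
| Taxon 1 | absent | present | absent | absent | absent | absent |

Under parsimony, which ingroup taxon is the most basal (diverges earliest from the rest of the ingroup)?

Taxon 1

The outgroup has state 'absent' for every character, so 'present' is the derived state throughout.
I (derived state 'present') is shared by Taxon 2 and Taxon 8 — a synapomorphy uniting that clade.
All ingroup taxa share the derived state 'present' for II; it defines the ingroup but does not resolve relationships within it.
Only Taxon 2, Taxon 4, Taxon 6, and Taxon 8 show the derived state 'present' for III, supporting them as a clade.
IV (derived state 'present') is unique to Taxon 8 (autapomorphy; uninformative for grouping).
V: derived state 'present' in Taxon 6 only — an autapomorphy, so it tells us nothing about relationships among taxa.
Only Taxon 4 and Taxon 6 show the derived state 'present' for VI, supporting them as a clade.
Most parsimonious ingroup topology: (((Taxon 6,Taxon 4),(Taxon 8,Taxon 2)),Taxon 1).
Taxon 1 is sister to the clade containing all other ingroup taxa, so it is the earliest-diverging (most basal) ingroup lineage.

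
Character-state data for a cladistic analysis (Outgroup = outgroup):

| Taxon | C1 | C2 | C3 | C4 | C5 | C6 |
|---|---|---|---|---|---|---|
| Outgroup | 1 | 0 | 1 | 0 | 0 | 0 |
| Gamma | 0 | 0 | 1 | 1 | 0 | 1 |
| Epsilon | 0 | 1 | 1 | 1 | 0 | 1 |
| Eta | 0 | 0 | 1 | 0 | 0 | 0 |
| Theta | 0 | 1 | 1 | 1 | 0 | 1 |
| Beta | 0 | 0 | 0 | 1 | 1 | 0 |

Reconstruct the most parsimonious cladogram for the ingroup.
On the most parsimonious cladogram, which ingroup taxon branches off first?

Character polarity is set by the outgroup: the derived state is whichever differs from the outgroup's state, so for C1, C3 the derived state is '0', and for the remaining characters it is '1'.
All ingroup taxa share the derived state '0' for C1; it defines the ingroup but does not resolve relationships within it.
C2 (derived state '1') is shared by Epsilon and Theta — a synapomorphy uniting that clade.
C3: derived state '0' in Beta only — an autapomorphy, so it tells us nothing about relationships among taxa.
C4: derived state '1' in Beta, Epsilon, Gamma, and Theta only — synapomorphy for {Beta, Epsilon, Gamma, Theta}.
C5: derived state '1' in Beta only — an autapomorphy, so it tells us nothing about relationships among taxa.
Only Epsilon, Gamma, and Theta show the derived state '1' for C6, supporting them as a clade.
Most parsimonious ingroup topology: (((Gamma,(Epsilon,Theta)),Beta),Eta).
Eta is sister to the clade containing all other ingroup taxa, so it is the earliest-diverging (most basal) ingroup lineage.

Eta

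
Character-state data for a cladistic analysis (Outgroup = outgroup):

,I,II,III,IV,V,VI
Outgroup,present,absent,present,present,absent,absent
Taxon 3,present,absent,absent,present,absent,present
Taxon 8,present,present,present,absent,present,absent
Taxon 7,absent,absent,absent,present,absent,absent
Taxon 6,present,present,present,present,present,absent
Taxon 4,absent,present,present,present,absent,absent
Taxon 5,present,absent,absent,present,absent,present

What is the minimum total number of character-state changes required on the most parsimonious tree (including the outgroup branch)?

Character polarity is set by the outgroup: the derived state is whichever differs from the outgroup's state, so for I, III, IV the derived state is 'absent', and for the remaining characters it is 'present'.
I (state 'absent') occurs in Taxon 4 and Taxon 7 but conflicts with the nesting implied by the other characters — most parsimoniously interpreted as homoplasy.
II (derived state 'present') is shared by Taxon 4, Taxon 6, and Taxon 8 — a synapomorphy uniting that clade.
III: derived state 'absent' in Taxon 3, Taxon 5, and Taxon 7 only — synapomorphy for {Taxon 3, Taxon 5, Taxon 7}.
IV (derived state 'absent') is unique to Taxon 8 (autapomorphy; uninformative for grouping).
V: derived state 'present' in Taxon 6 and Taxon 8 only — synapomorphy for {Taxon 6, Taxon 8}.
VI (derived state 'present') is shared by Taxon 3 and Taxon 5 — a synapomorphy uniting that clade.
Most parsimonious ingroup topology: ((Taxon 4,(Taxon 6,Taxon 8)),((Taxon 5,Taxon 3),Taxon 7)).
Changes per character on this tree: I: 2; II: 1; III: 1; IV: 1; V: 1; VI: 1.
Total = 7.

7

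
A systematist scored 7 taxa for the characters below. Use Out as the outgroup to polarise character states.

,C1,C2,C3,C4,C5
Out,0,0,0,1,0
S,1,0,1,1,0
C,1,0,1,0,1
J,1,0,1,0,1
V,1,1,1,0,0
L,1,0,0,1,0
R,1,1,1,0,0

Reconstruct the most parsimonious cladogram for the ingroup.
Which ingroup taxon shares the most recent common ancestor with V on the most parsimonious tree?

Character polarity is set by the outgroup: the derived state is whichever differs from the outgroup's state, so for C4 the derived state is '0', and for the remaining characters it is '1'.
C1 (derived state '1') is shared by all ingroup taxa — unites the whole ingroup.
Only R and V show the derived state '1' for C2, supporting them as a clade.
C3 (derived state '1') is shared by C, J, R, S, and V — a synapomorphy uniting that clade.
C4: derived state '0' in C, J, R, and V only — synapomorphy for {C, J, R, V}.
C5: derived state '1' in C and J only — synapomorphy for {C, J}.
Most parsimonious ingroup topology: ((S,((C,J),(V,R))),L).
V and R form a cherry on this tree, so they are sister taxa.

R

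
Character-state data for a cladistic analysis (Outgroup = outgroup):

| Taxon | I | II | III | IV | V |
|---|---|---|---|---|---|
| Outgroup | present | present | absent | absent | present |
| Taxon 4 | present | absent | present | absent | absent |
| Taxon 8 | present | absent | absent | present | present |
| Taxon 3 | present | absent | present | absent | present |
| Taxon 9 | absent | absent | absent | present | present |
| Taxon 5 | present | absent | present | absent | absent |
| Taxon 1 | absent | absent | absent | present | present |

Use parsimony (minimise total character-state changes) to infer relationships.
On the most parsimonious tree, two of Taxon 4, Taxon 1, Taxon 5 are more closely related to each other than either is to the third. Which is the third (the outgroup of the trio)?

Taxon 1

Character polarity is set by the outgroup: the derived state is whichever differs from the outgroup's state, so for I, II, V the derived state is 'absent', and for the remaining characters it is 'present'.
I: derived state 'absent' in Taxon 1 and Taxon 9 only — synapomorphy for {Taxon 1, Taxon 9}.
All ingroup taxa share the derived state 'absent' for II; it defines the ingroup but does not resolve relationships within it.
III: derived state 'present' in Taxon 3, Taxon 4, and Taxon 5 only — synapomorphy for {Taxon 3, Taxon 4, Taxon 5}.
IV (derived state 'present') is shared by Taxon 1, Taxon 8, and Taxon 9 — a synapomorphy uniting that clade.
V (derived state 'absent') is shared by Taxon 4 and Taxon 5 — a synapomorphy uniting that clade.
Most parsimonious ingroup topology: ((Taxon 3,(Taxon 4,Taxon 5)),((Taxon 9,Taxon 1),Taxon 8)).
Taxon 5 and Taxon 4 share a more recent common ancestor with each other than either does with Taxon 1, so Taxon 1 is the least closely related of the three.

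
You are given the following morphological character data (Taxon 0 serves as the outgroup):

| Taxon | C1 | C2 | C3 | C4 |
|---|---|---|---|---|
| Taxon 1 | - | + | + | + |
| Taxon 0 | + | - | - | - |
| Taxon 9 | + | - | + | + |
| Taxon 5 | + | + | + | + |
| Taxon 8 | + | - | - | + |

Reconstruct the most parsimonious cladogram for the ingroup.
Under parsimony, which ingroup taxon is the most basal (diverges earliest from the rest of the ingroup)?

Character polarity is set by the outgroup: the derived state is whichever differs from the outgroup's state, so for C1 the derived state is '-', and for the remaining characters it is '+'.
C1: derived state '-' in Taxon 1 only — an autapomorphy, so it tells us nothing about relationships among taxa.
C2: derived state '+' in Taxon 1 and Taxon 5 only — synapomorphy for {Taxon 1, Taxon 5}.
C3 (derived state '+') is shared by Taxon 1, Taxon 5, and Taxon 9 — a synapomorphy uniting that clade.
All ingroup taxa share the derived state '+' for C4; it defines the ingroup but does not resolve relationships within it.
Most parsimonious ingroup topology: (((Taxon 1,Taxon 5),Taxon 9),Taxon 8).
Taxon 8 is sister to the clade containing all other ingroup taxa, so it is the earliest-diverging (most basal) ingroup lineage.

Taxon 8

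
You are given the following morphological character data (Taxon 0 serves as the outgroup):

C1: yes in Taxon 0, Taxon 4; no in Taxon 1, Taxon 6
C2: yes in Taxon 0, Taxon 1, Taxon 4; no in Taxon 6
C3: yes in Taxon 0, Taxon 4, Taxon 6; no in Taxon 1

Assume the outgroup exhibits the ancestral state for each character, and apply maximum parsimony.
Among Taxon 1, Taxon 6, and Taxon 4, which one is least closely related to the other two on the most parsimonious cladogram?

The outgroup has state 'yes' for every character, so 'no' is the derived state throughout.
C1 (derived state 'no') is shared by Taxon 1 and Taxon 6 — a synapomorphy uniting that clade.
C2 (derived state 'no') is unique to Taxon 6 (autapomorphy; uninformative for grouping).
C3 (derived state 'no') is unique to Taxon 1 (autapomorphy; uninformative for grouping).
Most parsimonious ingroup topology: ((Taxon 1,Taxon 6),Taxon 4).
Taxon 6 and Taxon 1 share a more recent common ancestor with each other than either does with Taxon 4, so Taxon 4 is the least closely related of the three.

Taxon 4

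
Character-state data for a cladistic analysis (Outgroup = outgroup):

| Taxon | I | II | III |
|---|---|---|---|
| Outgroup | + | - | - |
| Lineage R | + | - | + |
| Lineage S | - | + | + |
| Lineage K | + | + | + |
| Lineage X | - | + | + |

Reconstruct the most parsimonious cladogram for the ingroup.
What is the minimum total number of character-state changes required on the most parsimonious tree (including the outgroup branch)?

3

Character polarity is set by the outgroup: the derived state is whichever differs from the outgroup's state, so for I the derived state is '-', and for the remaining characters it is '+'.
I: derived state '-' in Lineage S and Lineage X only — synapomorphy for {Lineage S, Lineage X}.
II (derived state '+') is shared by Lineage K, Lineage S, and Lineage X — a synapomorphy uniting that clade.
III (derived state '+') is shared by all ingroup taxa — unites the whole ingroup.
Most parsimonious ingroup topology: (Lineage R,((Lineage S,Lineage X),Lineage K)).
Changes per character on this tree: I: 1; II: 1; III: 1.
Total = 3.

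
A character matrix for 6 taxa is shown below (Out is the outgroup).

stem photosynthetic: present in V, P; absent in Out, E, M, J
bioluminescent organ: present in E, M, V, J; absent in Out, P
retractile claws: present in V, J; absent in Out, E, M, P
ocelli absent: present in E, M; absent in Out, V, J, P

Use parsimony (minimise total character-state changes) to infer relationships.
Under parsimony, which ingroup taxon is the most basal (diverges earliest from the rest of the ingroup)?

P

The outgroup has state 'absent' for every character, so 'present' is the derived state throughout.
stem photosynthetic (state 'present') occurs in P and V but conflicts with the nesting implied by the other characters — most parsimoniously interpreted as homoplasy.
bioluminescent organ: derived state 'present' in E, J, M, and V only — synapomorphy for {E, J, M, V}.
retractile claws: derived state 'present' in J and V only — synapomorphy for {J, V}.
ocelli absent (derived state 'present') is shared by E and M — a synapomorphy uniting that clade.
Most parsimonious ingroup topology: (((E,M),(J,V)),P).
P is sister to the clade containing all other ingroup taxa, so it is the earliest-diverging (most basal) ingroup lineage.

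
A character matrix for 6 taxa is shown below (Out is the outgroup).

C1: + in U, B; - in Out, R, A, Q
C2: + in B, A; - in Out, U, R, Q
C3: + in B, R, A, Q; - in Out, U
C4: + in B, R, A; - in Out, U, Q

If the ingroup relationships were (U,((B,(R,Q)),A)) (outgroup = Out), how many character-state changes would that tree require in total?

Map each character onto (U,((B,(R,Q)),A)) (rooted by Out) and count the minimum state changes it requires (Fitch parsimony):
C1: 2; C2: 2; C3: 1; C4: 2.
Total tree length = 7.

7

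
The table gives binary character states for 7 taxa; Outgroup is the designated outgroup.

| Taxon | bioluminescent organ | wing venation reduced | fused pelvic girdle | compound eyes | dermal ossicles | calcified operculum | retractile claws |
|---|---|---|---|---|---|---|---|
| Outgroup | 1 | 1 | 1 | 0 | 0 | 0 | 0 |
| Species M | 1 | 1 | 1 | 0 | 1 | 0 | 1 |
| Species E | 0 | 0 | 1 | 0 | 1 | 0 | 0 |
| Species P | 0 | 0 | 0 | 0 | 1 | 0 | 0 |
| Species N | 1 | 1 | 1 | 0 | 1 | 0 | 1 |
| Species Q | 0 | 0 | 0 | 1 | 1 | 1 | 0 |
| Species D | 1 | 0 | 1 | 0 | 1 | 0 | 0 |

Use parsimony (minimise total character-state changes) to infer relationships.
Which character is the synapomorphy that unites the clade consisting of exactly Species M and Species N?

retractile claws

Character polarity is set by the outgroup: the derived state is whichever differs from the outgroup's state, so for bioluminescent organ, wing venation reduced, fused pelvic girdle the derived state is '0', and for the remaining characters it is '1'.
bioluminescent organ (derived state '0') is shared by Species E, Species P, and Species Q — a synapomorphy uniting that clade.
wing venation reduced: derived state '0' in Species D, Species E, Species P, and Species Q only — synapomorphy for {Species D, Species E, Species P, Species Q}.
Only Species P and Species Q show the derived state '0' for fused pelvic girdle, supporting them as a clade.
compound eyes (derived state '1') is unique to Species Q (autapomorphy; uninformative for grouping).
dermal ossicles (derived state '1') is shared by all ingroup taxa — unites the whole ingroup.
calcified operculum (derived state '1') is unique to Species Q (autapomorphy; uninformative for grouping).
retractile claws (derived state '1') is shared by Species M and Species N — a synapomorphy uniting that clade.
Most parsimonious ingroup topology: ((Species M,Species N),((Species E,(Species P,Species Q)),Species D)).
The clade {Species M, Species N} is supported by retractile claws: its derived state '1' occurs in exactly those taxa and in no other taxon (including the outgroup).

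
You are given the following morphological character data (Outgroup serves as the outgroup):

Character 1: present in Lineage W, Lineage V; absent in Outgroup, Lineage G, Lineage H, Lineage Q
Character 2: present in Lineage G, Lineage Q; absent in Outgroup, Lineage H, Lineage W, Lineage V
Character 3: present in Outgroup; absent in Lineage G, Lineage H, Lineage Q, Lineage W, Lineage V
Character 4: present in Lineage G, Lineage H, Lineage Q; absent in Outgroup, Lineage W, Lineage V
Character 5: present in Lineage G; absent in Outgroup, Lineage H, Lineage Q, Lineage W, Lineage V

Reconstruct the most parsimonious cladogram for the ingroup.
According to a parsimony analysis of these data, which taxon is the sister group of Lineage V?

Lineage W

Character polarity is set by the outgroup: the derived state is whichever differs from the outgroup's state, so for Character 3 the derived state is 'absent', and for the remaining characters it is 'present'.
Character 1: derived state 'present' in Lineage V and Lineage W only — synapomorphy for {Lineage V, Lineage W}.
Character 2: derived state 'present' in Lineage G and Lineage Q only — synapomorphy for {Lineage G, Lineage Q}.
All ingroup taxa share the derived state 'absent' for Character 3; it defines the ingroup but does not resolve relationships within it.
Character 4 (derived state 'present') is shared by Lineage G, Lineage H, and Lineage Q — a synapomorphy uniting that clade.
Character 5: derived state 'present' in Lineage G only — an autapomorphy, so it tells us nothing about relationships among taxa.
Most parsimonious ingroup topology: (((Lineage G,Lineage Q),Lineage H),(Lineage W,Lineage V)).
Lineage V and Lineage W form a cherry on this tree, so they are sister taxa.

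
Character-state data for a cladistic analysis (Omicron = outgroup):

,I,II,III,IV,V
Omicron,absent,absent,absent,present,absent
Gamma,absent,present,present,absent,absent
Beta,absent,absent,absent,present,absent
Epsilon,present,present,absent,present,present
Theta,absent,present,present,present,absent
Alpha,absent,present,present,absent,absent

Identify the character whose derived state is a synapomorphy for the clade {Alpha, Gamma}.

Character polarity is set by the outgroup: the derived state is whichever differs from the outgroup's state, so for IV the derived state is 'absent', and for the remaining characters it is 'present'.
I (derived state 'present') is unique to Epsilon (autapomorphy; uninformative for grouping).
II: derived state 'present' in Alpha, Epsilon, Gamma, and Theta only — synapomorphy for {Alpha, Epsilon, Gamma, Theta}.
III (derived state 'present') is shared by Alpha, Gamma, and Theta — a synapomorphy uniting that clade.
IV: derived state 'absent' in Alpha and Gamma only — synapomorphy for {Alpha, Gamma}.
V (derived state 'present') is unique to Epsilon (autapomorphy; uninformative for grouping).
Most parsimonious ingroup topology: ((((Gamma,Alpha),Theta),Epsilon),Beta).
The clade {Alpha, Gamma} is supported by IV: its derived state 'absent' occurs in exactly those taxa and in no other taxon (including the outgroup).

IV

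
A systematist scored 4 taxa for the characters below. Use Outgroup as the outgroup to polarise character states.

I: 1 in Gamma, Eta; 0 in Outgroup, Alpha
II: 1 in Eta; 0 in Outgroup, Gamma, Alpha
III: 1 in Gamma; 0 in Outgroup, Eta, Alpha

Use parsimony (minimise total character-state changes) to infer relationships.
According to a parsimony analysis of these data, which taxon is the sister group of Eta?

Gamma

The outgroup has state '0' for every character, so '1' is the derived state throughout.
Only Eta and Gamma show the derived state '1' for I, supporting them as a clade.
II (derived state '1') is unique to Eta (autapomorphy; uninformative for grouping).
III: derived state '1' in Gamma only — an autapomorphy, so it tells us nothing about relationships among taxa.
Most parsimonious ingroup topology: ((Gamma,Eta),Alpha).
Eta and Gamma form a cherry on this tree, so they are sister taxa.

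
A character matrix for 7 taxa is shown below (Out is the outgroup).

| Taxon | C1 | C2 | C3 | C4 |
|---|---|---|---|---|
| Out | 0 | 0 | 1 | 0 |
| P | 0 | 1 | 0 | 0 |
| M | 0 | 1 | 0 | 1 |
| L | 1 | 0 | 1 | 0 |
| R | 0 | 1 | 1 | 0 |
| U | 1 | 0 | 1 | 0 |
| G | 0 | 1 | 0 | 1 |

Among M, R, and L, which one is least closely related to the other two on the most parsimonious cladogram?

L

Character polarity is set by the outgroup: the derived state is whichever differs from the outgroup's state, so for C3 the derived state is '0', and for the remaining characters it is '1'.
Only L and U show the derived state '1' for C1, supporting them as a clade.
C2: derived state '1' in G, M, P, and R only — synapomorphy for {G, M, P, R}.
Only G, M, and P show the derived state '0' for C3, supporting them as a clade.
C4: derived state '1' in G and M only — synapomorphy for {G, M}.
Most parsimonious ingroup topology: (((P,(M,G)),R),(L,U)).
R and M share a more recent common ancestor with each other than either does with L, so L is the least closely related of the three.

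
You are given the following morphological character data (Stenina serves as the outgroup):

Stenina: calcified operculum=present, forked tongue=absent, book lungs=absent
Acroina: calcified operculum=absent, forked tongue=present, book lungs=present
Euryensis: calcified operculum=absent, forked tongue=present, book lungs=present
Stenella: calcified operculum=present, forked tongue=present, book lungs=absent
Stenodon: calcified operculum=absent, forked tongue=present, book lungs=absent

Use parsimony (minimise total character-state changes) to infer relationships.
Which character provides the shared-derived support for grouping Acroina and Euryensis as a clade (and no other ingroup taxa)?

Character polarity is set by the outgroup: the derived state is whichever differs from the outgroup's state, so for calcified operculum the derived state is 'absent', and for the remaining characters it is 'present'.
calcified operculum (derived state 'absent') is shared by Acroina, Euryensis, and Stenodon — a synapomorphy uniting that clade.
forked tongue (derived state 'present') is shared by all ingroup taxa — unites the whole ingroup.
Only Acroina and Euryensis show the derived state 'present' for book lungs, supporting them as a clade.
Most parsimonious ingroup topology: (((Acroina,Euryensis),Stenodon),Stenella).
The clade {Acroina, Euryensis} is supported by book lungs: its derived state 'present' occurs in exactly those taxa and in no other taxon (including the outgroup).

book lungs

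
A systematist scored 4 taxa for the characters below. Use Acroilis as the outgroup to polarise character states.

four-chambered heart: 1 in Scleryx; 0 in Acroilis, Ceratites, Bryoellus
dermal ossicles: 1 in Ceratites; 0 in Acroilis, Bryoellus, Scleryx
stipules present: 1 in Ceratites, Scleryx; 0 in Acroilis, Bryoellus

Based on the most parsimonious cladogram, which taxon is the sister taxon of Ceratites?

The outgroup has state '0' for every character, so '1' is the derived state throughout.
four-chambered heart (derived state '1') is unique to Scleryx (autapomorphy; uninformative for grouping).
dermal ossicles (derived state '1') is unique to Ceratites (autapomorphy; uninformative for grouping).
stipules present (derived state '1') is shared by Ceratites and Scleryx — a synapomorphy uniting that clade.
Most parsimonious ingroup topology: ((Ceratites,Scleryx),Bryoellus).
Ceratites and Scleryx form a cherry on this tree, so they are sister taxa.

Scleryx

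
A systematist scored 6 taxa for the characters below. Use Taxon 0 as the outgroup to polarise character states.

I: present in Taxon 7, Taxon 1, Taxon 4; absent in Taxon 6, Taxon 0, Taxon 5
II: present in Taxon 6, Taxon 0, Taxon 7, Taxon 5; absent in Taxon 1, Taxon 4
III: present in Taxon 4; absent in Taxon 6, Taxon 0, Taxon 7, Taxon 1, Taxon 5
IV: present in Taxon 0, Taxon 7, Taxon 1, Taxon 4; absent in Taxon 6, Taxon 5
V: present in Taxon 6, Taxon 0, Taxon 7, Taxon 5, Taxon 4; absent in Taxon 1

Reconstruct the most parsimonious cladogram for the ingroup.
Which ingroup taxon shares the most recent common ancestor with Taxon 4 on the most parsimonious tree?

Character polarity is set by the outgroup: the derived state is whichever differs from the outgroup's state, so for II, IV, V the derived state is 'absent', and for the remaining characters it is 'present'.
I: derived state 'present' in Taxon 1, Taxon 4, and Taxon 7 only — synapomorphy for {Taxon 1, Taxon 4, Taxon 7}.
II: derived state 'absent' in Taxon 1 and Taxon 4 only — synapomorphy for {Taxon 1, Taxon 4}.
III (derived state 'present') is unique to Taxon 4 (autapomorphy; uninformative for grouping).
IV: derived state 'absent' in Taxon 5 and Taxon 6 only — synapomorphy for {Taxon 5, Taxon 6}.
V (derived state 'absent') is unique to Taxon 1 (autapomorphy; uninformative for grouping).
Most parsimonious ingroup topology: ((Taxon 6,Taxon 5),((Taxon 1,Taxon 4),Taxon 7)).
Taxon 4 and Taxon 1 form a cherry on this tree, so they are sister taxa.

Taxon 1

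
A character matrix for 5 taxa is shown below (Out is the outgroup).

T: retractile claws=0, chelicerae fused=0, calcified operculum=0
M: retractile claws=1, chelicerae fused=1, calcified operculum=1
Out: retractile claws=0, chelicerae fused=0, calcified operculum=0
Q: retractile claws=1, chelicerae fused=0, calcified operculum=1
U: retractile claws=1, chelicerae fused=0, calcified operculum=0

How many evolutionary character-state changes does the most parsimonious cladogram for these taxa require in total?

The outgroup has state '0' for every character, so '1' is the derived state throughout.
retractile claws: derived state '1' in M, Q, and U only — synapomorphy for {M, Q, U}.
chelicerae fused (derived state '1') is unique to M (autapomorphy; uninformative for grouping).
calcified operculum: derived state '1' in M and Q only — synapomorphy for {M, Q}.
Most parsimonious ingroup topology: (T,((Q,M),U)).
Changes per character on this tree: retractile claws: 1; chelicerae fused: 1; calcified operculum: 1.
Total = 3.

3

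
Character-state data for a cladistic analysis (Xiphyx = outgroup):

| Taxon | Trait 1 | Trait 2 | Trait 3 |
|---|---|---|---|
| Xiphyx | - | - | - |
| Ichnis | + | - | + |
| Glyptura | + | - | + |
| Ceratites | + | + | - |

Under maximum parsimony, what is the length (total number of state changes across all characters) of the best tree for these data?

3

The outgroup has state '-' for every character, so '+' is the derived state throughout.
Trait 1 (derived state '+') is shared by all ingroup taxa — unites the whole ingroup.
Trait 2 (derived state '+') is unique to Ceratites (autapomorphy; uninformative for grouping).
Only Glyptura and Ichnis show the derived state '+' for Trait 3, supporting them as a clade.
Most parsimonious ingroup topology: ((Ichnis,Glyptura),Ceratites).
Changes per character on this tree: Trait 1: 1; Trait 2: 1; Trait 3: 1.
Total = 3.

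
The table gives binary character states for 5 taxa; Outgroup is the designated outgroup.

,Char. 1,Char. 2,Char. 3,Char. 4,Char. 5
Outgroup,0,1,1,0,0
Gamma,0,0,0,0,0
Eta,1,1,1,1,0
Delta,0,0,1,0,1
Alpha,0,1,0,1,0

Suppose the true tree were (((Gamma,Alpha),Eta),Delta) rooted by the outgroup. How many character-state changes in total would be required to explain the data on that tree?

7

Map each character onto (((Gamma,Alpha),Eta),Delta) (rooted by Outgroup) and count the minimum state changes it requires (Fitch parsimony):
Char. 1: 1; Char. 2: 2; Char. 3: 1; Char. 4: 2; Char. 5: 1.
Total tree length = 7.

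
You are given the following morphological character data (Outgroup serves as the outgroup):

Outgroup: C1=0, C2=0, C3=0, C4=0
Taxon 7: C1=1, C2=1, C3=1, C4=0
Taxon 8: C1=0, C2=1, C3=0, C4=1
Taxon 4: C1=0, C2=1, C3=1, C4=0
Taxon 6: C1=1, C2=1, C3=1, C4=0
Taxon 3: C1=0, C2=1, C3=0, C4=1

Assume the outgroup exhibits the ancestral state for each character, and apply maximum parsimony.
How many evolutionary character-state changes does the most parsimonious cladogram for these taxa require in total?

The outgroup has state '0' for every character, so '1' is the derived state throughout.
Only Taxon 6 and Taxon 7 show the derived state '1' for C1, supporting them as a clade.
C2 (derived state '1') is shared by all ingroup taxa — unites the whole ingroup.
C3 (derived state '1') is shared by Taxon 4, Taxon 6, and Taxon 7 — a synapomorphy uniting that clade.
Only Taxon 3 and Taxon 8 show the derived state '1' for C4, supporting them as a clade.
Most parsimonious ingroup topology: (((Taxon 7,Taxon 6),Taxon 4),(Taxon 8,Taxon 3)).
Changes per character on this tree: C1: 1; C2: 1; C3: 1; C4: 1.
Total = 4.

4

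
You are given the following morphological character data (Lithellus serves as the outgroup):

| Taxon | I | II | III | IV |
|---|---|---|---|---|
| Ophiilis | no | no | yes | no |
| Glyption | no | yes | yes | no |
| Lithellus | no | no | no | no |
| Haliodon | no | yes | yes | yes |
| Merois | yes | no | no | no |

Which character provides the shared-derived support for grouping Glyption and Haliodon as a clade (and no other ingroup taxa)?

II

The outgroup has state 'no' for every character, so 'yes' is the derived state throughout.
I: derived state 'yes' in Merois only — an autapomorphy, so it tells us nothing about relationships among taxa.
II: derived state 'yes' in Glyption and Haliodon only — synapomorphy for {Glyption, Haliodon}.
III (derived state 'yes') is shared by Glyption, Haliodon, and Ophiilis — a synapomorphy uniting that clade.
IV (derived state 'yes') is unique to Haliodon (autapomorphy; uninformative for grouping).
Most parsimonious ingroup topology: (((Haliodon,Glyption),Ophiilis),Merois).
The clade {Glyption, Haliodon} is supported by II: its derived state 'yes' occurs in exactly those taxa and in no other taxon (including the outgroup).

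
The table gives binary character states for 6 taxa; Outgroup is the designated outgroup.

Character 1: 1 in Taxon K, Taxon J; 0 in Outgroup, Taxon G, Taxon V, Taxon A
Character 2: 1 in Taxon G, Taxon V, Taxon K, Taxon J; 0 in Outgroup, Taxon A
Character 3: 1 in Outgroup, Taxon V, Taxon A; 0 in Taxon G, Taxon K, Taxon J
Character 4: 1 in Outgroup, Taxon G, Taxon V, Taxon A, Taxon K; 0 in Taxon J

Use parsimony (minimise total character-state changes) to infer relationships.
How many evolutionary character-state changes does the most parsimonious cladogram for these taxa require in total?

Character polarity is set by the outgroup: the derived state is whichever differs from the outgroup's state, so for Character 3, Character 4 the derived state is '0', and for the remaining characters it is '1'.
Character 1 (derived state '1') is shared by Taxon J and Taxon K — a synapomorphy uniting that clade.
Only Taxon G, Taxon J, Taxon K, and Taxon V show the derived state '1' for Character 2, supporting them as a clade.
Character 3 (derived state '0') is shared by Taxon G, Taxon J, and Taxon K — a synapomorphy uniting that clade.
Character 4 (derived state '0') is unique to Taxon J (autapomorphy; uninformative for grouping).
Most parsimonious ingroup topology: (((Taxon G,(Taxon K,Taxon J)),Taxon V),Taxon A).
Changes per character on this tree: Character 1: 1; Character 2: 1; Character 3: 1; Character 4: 1.
Total = 4.

4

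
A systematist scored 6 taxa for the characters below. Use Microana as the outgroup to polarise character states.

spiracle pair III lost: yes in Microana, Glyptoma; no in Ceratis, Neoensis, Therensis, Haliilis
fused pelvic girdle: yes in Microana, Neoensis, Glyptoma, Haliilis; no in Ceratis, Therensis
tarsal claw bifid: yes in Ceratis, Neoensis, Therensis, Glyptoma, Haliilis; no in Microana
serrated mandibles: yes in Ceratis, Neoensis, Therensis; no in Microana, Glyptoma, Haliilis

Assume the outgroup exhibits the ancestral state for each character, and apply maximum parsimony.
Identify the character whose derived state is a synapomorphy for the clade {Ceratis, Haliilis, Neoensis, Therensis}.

spiracle pair III lost

Character polarity is set by the outgroup: the derived state is whichever differs from the outgroup's state, so for spiracle pair III lost, fused pelvic girdle the derived state is 'no', and for the remaining characters it is 'yes'.
spiracle pair III lost (derived state 'no') is shared by Ceratis, Haliilis, Neoensis, and Therensis — a synapomorphy uniting that clade.
fused pelvic girdle: derived state 'no' in Ceratis and Therensis only — synapomorphy for {Ceratis, Therensis}.
All ingroup taxa share the derived state 'yes' for tarsal claw bifid; it defines the ingroup but does not resolve relationships within it.
Only Ceratis, Neoensis, and Therensis show the derived state 'yes' for serrated mandibles, supporting them as a clade.
Most parsimonious ingroup topology: ((((Ceratis,Therensis),Neoensis),Haliilis),Glyptoma).
The clade {Ceratis, Haliilis, Neoensis, Therensis} is supported by spiracle pair III lost: its derived state 'no' occurs in exactly those taxa and in no other taxon (including the outgroup).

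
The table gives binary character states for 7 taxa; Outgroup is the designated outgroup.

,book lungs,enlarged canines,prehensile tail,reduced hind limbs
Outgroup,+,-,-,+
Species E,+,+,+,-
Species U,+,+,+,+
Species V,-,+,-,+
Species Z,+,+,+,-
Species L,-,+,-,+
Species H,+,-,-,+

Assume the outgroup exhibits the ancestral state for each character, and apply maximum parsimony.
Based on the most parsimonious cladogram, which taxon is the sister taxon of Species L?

Species V

Character polarity is set by the outgroup: the derived state is whichever differs from the outgroup's state, so for book lungs, reduced hind limbs the derived state is '-', and for the remaining characters it is '+'.
Only Species L and Species V show the derived state '-' for book lungs, supporting them as a clade.
enlarged canines (derived state '+') is shared by Species E, Species L, Species U, Species V, and Species Z — a synapomorphy uniting that clade.
prehensile tail (derived state '+') is shared by Species E, Species U, and Species Z — a synapomorphy uniting that clade.
Only Species E and Species Z show the derived state '-' for reduced hind limbs, supporting them as a clade.
Most parsimonious ingroup topology: ((((Species E,Species Z),Species U),(Species V,Species L)),Species H).
Species L and Species V form a cherry on this tree, so they are sister taxa.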